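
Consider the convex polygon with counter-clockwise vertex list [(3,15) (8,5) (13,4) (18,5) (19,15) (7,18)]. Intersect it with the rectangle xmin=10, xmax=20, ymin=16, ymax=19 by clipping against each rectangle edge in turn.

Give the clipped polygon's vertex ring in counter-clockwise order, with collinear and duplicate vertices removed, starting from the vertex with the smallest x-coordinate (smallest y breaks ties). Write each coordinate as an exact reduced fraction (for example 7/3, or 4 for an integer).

Clipped polygon: [(10,16) (15,16) (10,69/4)]

1. After x ≥ 10: [(10,23/5) (13,4) (18,5) (19,15) (10,69/4)]
2. After x ≤ 20: [(10,23/5) (13,4) (18,5) (19,15) (10,69/4)]
3. After y ≥ 16: [(10,16) (15,16) (10,69/4)]
4. After y ≤ 19: [(10,16) (15,16) (10,69/4)]
5. Canonical ring: [(10,16) (15,16) (10,69/4)]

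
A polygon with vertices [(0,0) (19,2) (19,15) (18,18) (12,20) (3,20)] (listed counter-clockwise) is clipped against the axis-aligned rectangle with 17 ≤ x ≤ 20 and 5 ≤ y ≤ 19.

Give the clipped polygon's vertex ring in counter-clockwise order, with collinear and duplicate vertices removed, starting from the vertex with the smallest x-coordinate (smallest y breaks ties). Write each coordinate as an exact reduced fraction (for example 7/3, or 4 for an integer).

1. After x ≥ 17: [(17,34/19) (19,2) (19,15) (18,18) (17,55/3)]
2. After x ≤ 20: [(17,34/19) (19,2) (19,15) (18,18) (17,55/3)]
3. After y ≥ 5: [(17,5) (19,5) (19,15) (18,18) (17,55/3)]
4. After y ≤ 19: [(17,5) (19,5) (19,15) (18,18) (17,55/3)]
5. Canonical ring: [(17,5) (19,5) (19,15) (18,18) (17,55/3)]

Clipped polygon: [(17,5) (19,5) (19,15) (18,18) (17,55/3)]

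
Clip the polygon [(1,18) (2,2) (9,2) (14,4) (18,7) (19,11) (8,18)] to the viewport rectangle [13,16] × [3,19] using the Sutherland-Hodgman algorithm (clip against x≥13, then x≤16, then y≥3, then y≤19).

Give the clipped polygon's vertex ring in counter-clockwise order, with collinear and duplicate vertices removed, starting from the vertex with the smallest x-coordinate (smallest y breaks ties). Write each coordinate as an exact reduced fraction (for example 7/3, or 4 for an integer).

Clipped polygon: [(13,18/5) (14,4) (16,11/2) (16,142/11) (13,163/11)]

1. After x ≥ 13: [(13,18/5) (14,4) (18,7) (19,11) (13,163/11)]
2. After x ≤ 16: [(13,18/5) (14,4) (16,11/2) (16,142/11) (13,163/11)]
3. After y ≥ 3: [(13,18/5) (14,4) (16,11/2) (16,142/11) (13,163/11)]
4. After y ≤ 19: [(13,18/5) (14,4) (16,11/2) (16,142/11) (13,163/11)]
5. Canonical ring: [(13,18/5) (14,4) (16,11/2) (16,142/11) (13,163/11)]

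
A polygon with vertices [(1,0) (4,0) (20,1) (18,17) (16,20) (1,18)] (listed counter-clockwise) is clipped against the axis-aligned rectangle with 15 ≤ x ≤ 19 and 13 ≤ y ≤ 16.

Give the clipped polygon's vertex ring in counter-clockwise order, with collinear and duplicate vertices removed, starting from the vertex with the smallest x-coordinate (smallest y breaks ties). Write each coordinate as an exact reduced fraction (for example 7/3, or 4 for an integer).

Clipped polygon: [(15,13) (37/2,13) (145/8,16) (15,16)]

1. After x ≥ 15: [(15,11/16) (20,1) (18,17) (16,20) (15,298/15)]
2. After x ≤ 19: [(15,11/16) (19,15/16) (19,9) (18,17) (16,20) (15,298/15)]
3. After y ≥ 13: [(15,13) (37/2,13) (18,17) (16,20) (15,298/15)]
4. After y ≤ 16: [(15,16) (15,13) (37/2,13) (145/8,16)]
5. Canonical ring: [(15,13) (37/2,13) (145/8,16) (15,16)]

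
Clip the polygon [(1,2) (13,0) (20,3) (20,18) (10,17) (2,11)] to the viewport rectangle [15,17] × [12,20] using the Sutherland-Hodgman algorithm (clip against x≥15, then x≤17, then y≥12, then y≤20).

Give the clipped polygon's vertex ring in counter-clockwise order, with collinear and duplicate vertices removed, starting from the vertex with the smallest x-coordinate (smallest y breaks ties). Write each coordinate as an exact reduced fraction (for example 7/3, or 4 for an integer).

Clipped polygon: [(15,12) (17,12) (17,177/10) (15,35/2)]

1. After x ≥ 15: [(15,6/7) (20,3) (20,18) (15,35/2)]
2. After x ≤ 17: [(15,6/7) (17,12/7) (17,177/10) (15,35/2)]
3. After y ≥ 12: [(15,12) (17,12) (17,177/10) (15,35/2)]
4. After y ≤ 20: [(15,12) (17,12) (17,177/10) (15,35/2)]
5. Canonical ring: [(15,12) (17,12) (17,177/10) (15,35/2)]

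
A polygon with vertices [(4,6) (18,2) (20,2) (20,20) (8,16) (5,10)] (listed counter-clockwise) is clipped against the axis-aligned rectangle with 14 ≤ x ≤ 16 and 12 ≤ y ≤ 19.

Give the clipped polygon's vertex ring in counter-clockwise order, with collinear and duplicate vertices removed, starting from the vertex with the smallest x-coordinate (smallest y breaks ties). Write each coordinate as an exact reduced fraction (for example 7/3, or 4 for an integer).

Clipped polygon: [(14,12) (16,12) (16,56/3) (14,18)]

1. After x ≥ 14: [(14,22/7) (18,2) (20,2) (20,20) (14,18)]
2. After x ≤ 16: [(14,22/7) (16,18/7) (16,56/3) (14,18)]
3. After y ≥ 12: [(14,12) (16,12) (16,56/3) (14,18)]
4. After y ≤ 19: [(14,12) (16,12) (16,56/3) (14,18)]
5. Canonical ring: [(14,12) (16,12) (16,56/3) (14,18)]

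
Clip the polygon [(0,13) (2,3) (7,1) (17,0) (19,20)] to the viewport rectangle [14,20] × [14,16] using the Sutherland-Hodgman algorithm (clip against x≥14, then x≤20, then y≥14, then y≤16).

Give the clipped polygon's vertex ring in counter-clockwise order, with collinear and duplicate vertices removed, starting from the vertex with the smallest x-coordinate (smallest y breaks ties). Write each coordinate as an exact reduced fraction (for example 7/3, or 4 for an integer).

1. After x ≥ 14: [(14,345/19) (14,3/10) (17,0) (19,20)]
2. After x ≤ 20: [(14,345/19) (14,3/10) (17,0) (19,20)]
3. After y ≥ 14: [(14,345/19) (14,14) (92/5,14) (19,20)]
4. After y ≤ 16: [(14,16) (14,14) (92/5,14) (93/5,16)]
5. Canonical ring: [(14,14) (92/5,14) (93/5,16) (14,16)]

Clipped polygon: [(14,14) (92/5,14) (93/5,16) (14,16)]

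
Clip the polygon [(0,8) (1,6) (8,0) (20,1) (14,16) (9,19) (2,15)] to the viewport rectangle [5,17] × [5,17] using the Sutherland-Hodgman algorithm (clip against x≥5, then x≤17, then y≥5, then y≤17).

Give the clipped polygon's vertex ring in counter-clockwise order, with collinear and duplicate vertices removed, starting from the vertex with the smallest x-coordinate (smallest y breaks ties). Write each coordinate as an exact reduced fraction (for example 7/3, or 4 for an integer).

1. After x ≥ 5: [(5,18/7) (8,0) (20,1) (14,16) (9,19) (5,117/7)]
2. After x ≤ 17: [(5,18/7) (8,0) (17,3/4) (17,17/2) (14,16) (9,19) (5,117/7)]
3. After y ≥ 5: [(5,5) (17,5) (17,17/2) (14,16) (9,19) (5,117/7)]
4. After y ≤ 17: [(5,5) (17,5) (17,17/2) (14,16) (37/3,17) (11/2,17) (5,117/7)]
5. Canonical ring: [(5,5) (17,5) (17,17/2) (14,16) (37/3,17) (11/2,17) (5,117/7)]

Clipped polygon: [(5,5) (17,5) (17,17/2) (14,16) (37/3,17) (11/2,17) (5,117/7)]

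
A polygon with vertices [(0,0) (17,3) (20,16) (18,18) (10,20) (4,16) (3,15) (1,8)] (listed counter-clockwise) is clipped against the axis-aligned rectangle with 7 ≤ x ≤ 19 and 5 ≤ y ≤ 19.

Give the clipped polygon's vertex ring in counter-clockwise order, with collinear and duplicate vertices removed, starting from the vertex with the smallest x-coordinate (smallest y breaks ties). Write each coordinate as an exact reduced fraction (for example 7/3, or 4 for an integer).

Clipped polygon: [(7,5) (227/13,5) (19,35/3) (19,17) (18,18) (14,19) (17/2,19) (7,18)]

1. After x ≥ 7: [(7,21/17) (17,3) (20,16) (18,18) (10,20) (7,18)]
2. After x ≤ 19: [(7,21/17) (17,3) (19,35/3) (19,17) (18,18) (10,20) (7,18)]
3. After y ≥ 5: [(7,5) (227/13,5) (19,35/3) (19,17) (18,18) (10,20) (7,18)]
4. After y ≤ 19: [(7,5) (227/13,5) (19,35/3) (19,17) (18,18) (14,19) (17/2,19) (7,18)]
5. Canonical ring: [(7,5) (227/13,5) (19,35/3) (19,17) (18,18) (14,19) (17/2,19) (7,18)]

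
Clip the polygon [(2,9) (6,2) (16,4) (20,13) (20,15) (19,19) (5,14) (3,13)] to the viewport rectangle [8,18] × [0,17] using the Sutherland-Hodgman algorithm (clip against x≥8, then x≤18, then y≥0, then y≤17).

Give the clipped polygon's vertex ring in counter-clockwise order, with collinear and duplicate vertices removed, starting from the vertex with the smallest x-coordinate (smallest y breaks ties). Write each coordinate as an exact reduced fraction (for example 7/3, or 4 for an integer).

1. After x ≥ 8: [(8,12/5) (16,4) (20,13) (20,15) (19,19) (8,211/14)]
2. After x ≤ 18: [(8,12/5) (16,4) (18,17/2) (18,261/14) (8,211/14)]
3. After y ≥ 0: [(8,12/5) (16,4) (18,17/2) (18,261/14) (8,211/14)]
4. After y ≤ 17: [(8,12/5) (16,4) (18,17/2) (18,17) (67/5,17) (8,211/14)]
5. Canonical ring: [(8,12/5) (16,4) (18,17/2) (18,17) (67/5,17) (8,211/14)]

Clipped polygon: [(8,12/5) (16,4) (18,17/2) (18,17) (67/5,17) (8,211/14)]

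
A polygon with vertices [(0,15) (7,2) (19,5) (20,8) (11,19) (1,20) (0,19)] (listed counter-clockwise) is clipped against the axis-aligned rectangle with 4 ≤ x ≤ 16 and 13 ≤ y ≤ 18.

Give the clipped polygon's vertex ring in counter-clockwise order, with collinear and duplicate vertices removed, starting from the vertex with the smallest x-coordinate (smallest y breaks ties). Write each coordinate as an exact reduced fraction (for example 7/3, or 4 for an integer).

1. After x ≥ 4: [(4,53/7) (7,2) (19,5) (20,8) (11,19) (4,197/10)]
2. After x ≤ 16: [(4,53/7) (7,2) (16,17/4) (16,116/9) (11,19) (4,197/10)]
3. After y ≥ 13: [(4,13) (175/11,13) (11,19) (4,197/10)]
4. After y ≤ 18: [(4,18) (4,13) (175/11,13) (130/11,18)]
5. Canonical ring: [(4,13) (175/11,13) (130/11,18) (4,18)]

Clipped polygon: [(4,13) (175/11,13) (130/11,18) (4,18)]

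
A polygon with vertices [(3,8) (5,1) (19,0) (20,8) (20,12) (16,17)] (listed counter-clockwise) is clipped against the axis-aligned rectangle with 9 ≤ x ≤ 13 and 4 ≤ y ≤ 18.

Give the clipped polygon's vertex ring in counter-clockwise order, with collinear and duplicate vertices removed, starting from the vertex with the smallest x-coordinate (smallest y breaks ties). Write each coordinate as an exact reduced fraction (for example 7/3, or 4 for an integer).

1. After x ≥ 9: [(9,158/13) (9,5/7) (19,0) (20,8) (20,12) (16,17)]
2. After x ≤ 13: [(13,194/13) (9,158/13) (9,5/7) (13,3/7)]
3. After y ≥ 4: [(13,4) (13,194/13) (9,158/13) (9,4)]
4. After y ≤ 18: [(13,4) (13,194/13) (9,158/13) (9,4)]
5. Canonical ring: [(9,4) (13,4) (13,194/13) (9,158/13)]

Clipped polygon: [(9,4) (13,4) (13,194/13) (9,158/13)]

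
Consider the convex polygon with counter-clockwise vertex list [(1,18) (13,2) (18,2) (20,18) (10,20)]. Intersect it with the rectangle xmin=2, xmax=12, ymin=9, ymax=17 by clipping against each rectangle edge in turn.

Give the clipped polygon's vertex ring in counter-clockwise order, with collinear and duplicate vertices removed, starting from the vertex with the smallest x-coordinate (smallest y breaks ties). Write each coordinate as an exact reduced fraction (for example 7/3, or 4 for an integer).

Clipped polygon: [(2,50/3) (31/4,9) (12,9) (12,17) (2,17)]

1. After x ≥ 2: [(2,164/9) (2,50/3) (13,2) (18,2) (20,18) (10,20)]
2. After x ≤ 12: [(2,164/9) (2,50/3) (12,10/3) (12,98/5) (10,20)]
3. After y ≥ 9: [(2,164/9) (2,50/3) (31/4,9) (12,9) (12,98/5) (10,20)]
4. After y ≤ 17: [(2,17) (2,50/3) (31/4,9) (12,9) (12,17)]
5. Canonical ring: [(2,50/3) (31/4,9) (12,9) (12,17) (2,17)]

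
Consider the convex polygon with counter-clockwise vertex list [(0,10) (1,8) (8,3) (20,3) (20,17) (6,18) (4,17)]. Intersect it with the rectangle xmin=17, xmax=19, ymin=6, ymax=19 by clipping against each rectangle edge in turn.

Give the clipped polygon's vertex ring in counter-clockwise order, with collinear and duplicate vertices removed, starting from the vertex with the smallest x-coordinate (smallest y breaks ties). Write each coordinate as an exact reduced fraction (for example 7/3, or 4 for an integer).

1. After x ≥ 17: [(17,3) (20,3) (20,17) (17,241/14)]
2. After x ≤ 19: [(17,3) (19,3) (19,239/14) (17,241/14)]
3. After y ≥ 6: [(17,6) (19,6) (19,239/14) (17,241/14)]
4. After y ≤ 19: [(17,6) (19,6) (19,239/14) (17,241/14)]
5. Canonical ring: [(17,6) (19,6) (19,239/14) (17,241/14)]

Clipped polygon: [(17,6) (19,6) (19,239/14) (17,241/14)]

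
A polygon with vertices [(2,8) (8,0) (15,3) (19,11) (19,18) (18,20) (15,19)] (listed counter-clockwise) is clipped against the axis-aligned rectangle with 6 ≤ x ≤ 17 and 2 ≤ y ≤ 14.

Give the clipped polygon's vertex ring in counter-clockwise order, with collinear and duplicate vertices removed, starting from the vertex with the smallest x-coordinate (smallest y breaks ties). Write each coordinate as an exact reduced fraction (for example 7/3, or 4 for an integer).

Clipped polygon: [(6,8/3) (13/2,2) (38/3,2) (15,3) (17,7) (17,14) (100/11,14) (6,148/13)]

1. After x ≥ 6: [(6,148/13) (6,8/3) (8,0) (15,3) (19,11) (19,18) (18,20) (15,19)]
2. After x ≤ 17: [(6,148/13) (6,8/3) (8,0) (15,3) (17,7) (17,59/3) (15,19)]
3. After y ≥ 2: [(6,148/13) (6,8/3) (13/2,2) (38/3,2) (15,3) (17,7) (17,59/3) (15,19)]
4. After y ≤ 14: [(100/11,14) (6,148/13) (6,8/3) (13/2,2) (38/3,2) (15,3) (17,7) (17,14)]
5. Canonical ring: [(6,8/3) (13/2,2) (38/3,2) (15,3) (17,7) (17,14) (100/11,14) (6,148/13)]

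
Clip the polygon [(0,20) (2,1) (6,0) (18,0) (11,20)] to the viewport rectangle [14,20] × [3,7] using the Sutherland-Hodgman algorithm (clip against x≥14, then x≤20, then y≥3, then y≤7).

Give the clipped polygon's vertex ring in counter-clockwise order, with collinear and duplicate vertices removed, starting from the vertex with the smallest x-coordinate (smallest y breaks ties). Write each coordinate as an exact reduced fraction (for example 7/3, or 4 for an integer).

Clipped polygon: [(14,3) (339/20,3) (311/20,7) (14,7)]

1. After x ≥ 14: [(14,0) (18,0) (14,80/7)]
2. After x ≤ 20: [(14,0) (18,0) (14,80/7)]
3. After y ≥ 3: [(14,3) (339/20,3) (14,80/7)]
4. After y ≤ 7: [(14,7) (14,3) (339/20,3) (311/20,7)]
5. Canonical ring: [(14,3) (339/20,3) (311/20,7) (14,7)]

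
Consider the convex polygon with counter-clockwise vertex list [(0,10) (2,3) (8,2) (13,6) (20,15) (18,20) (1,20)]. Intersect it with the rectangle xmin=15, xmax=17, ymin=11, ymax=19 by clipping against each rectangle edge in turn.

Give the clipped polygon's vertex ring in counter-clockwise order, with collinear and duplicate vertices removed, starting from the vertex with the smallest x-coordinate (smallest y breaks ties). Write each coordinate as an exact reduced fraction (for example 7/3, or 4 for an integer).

Clipped polygon: [(15,11) (152/9,11) (17,78/7) (17,19) (15,19)]

1. After x ≥ 15: [(15,60/7) (20,15) (18,20) (15,20)]
2. After x ≤ 17: [(15,60/7) (17,78/7) (17,20) (15,20)]
3. After y ≥ 11: [(15,11) (152/9,11) (17,78/7) (17,20) (15,20)]
4. After y ≤ 19: [(15,19) (15,11) (152/9,11) (17,78/7) (17,19)]
5. Canonical ring: [(15,11) (152/9,11) (17,78/7) (17,19) (15,19)]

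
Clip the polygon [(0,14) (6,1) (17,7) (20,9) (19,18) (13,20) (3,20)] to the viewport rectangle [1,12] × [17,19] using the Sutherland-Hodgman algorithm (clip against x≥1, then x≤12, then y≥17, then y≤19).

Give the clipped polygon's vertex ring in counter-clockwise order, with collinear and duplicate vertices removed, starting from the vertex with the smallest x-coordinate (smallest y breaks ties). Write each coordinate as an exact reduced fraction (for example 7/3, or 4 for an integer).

1. After x ≥ 1: [(1,16) (1,71/6) (6,1) (17,7) (20,9) (19,18) (13,20) (3,20)]
2. After x ≤ 12: [(1,16) (1,71/6) (6,1) (12,47/11) (12,20) (3,20)]
3. After y ≥ 17: [(3/2,17) (12,17) (12,20) (3,20)]
4. After y ≤ 19: [(5/2,19) (3/2,17) (12,17) (12,19)]
5. Canonical ring: [(3/2,17) (12,17) (12,19) (5/2,19)]

Clipped polygon: [(3/2,17) (12,17) (12,19) (5/2,19)]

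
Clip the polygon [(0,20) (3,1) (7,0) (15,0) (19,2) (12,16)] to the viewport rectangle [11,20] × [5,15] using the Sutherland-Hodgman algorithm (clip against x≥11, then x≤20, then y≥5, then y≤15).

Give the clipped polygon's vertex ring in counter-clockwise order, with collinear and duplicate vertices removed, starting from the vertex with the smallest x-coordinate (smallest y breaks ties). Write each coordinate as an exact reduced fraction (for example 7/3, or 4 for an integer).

1. After x ≥ 11: [(11,49/3) (11,0) (15,0) (19,2) (12,16)]
2. After x ≤ 20: [(11,49/3) (11,0) (15,0) (19,2) (12,16)]
3. After y ≥ 5: [(11,49/3) (11,5) (35/2,5) (12,16)]
4. After y ≤ 15: [(11,15) (11,5) (35/2,5) (25/2,15)]
5. Canonical ring: [(11,5) (35/2,5) (25/2,15) (11,15)]

Clipped polygon: [(11,5) (35/2,5) (25/2,15) (11,15)]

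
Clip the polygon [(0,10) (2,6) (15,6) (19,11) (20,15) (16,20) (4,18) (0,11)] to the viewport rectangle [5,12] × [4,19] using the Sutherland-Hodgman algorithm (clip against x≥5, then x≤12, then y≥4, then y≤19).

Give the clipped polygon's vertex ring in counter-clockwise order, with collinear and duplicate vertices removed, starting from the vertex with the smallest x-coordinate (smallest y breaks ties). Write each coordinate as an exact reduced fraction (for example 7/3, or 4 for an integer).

Clipped polygon: [(5,6) (12,6) (12,19) (10,19) (5,109/6)]

1. After x ≥ 5: [(5,6) (15,6) (19,11) (20,15) (16,20) (5,109/6)]
2. After x ≤ 12: [(5,6) (12,6) (12,58/3) (5,109/6)]
3. After y ≥ 4: [(5,6) (12,6) (12,58/3) (5,109/6)]
4. After y ≤ 19: [(5,6) (12,6) (12,19) (10,19) (5,109/6)]
5. Canonical ring: [(5,6) (12,6) (12,19) (10,19) (5,109/6)]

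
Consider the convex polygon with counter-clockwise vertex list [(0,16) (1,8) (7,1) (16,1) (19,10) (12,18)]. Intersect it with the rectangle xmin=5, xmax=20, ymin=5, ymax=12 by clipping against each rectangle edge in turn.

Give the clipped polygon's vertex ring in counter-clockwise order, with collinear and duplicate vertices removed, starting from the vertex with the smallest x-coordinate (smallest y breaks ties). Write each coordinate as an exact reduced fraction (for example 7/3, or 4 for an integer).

1. After x ≥ 5: [(5,101/6) (5,10/3) (7,1) (16,1) (19,10) (12,18)]
2. After x ≤ 20: [(5,101/6) (5,10/3) (7,1) (16,1) (19,10) (12,18)]
3. After y ≥ 5: [(5,101/6) (5,5) (52/3,5) (19,10) (12,18)]
4. After y ≤ 12: [(5,12) (5,5) (52/3,5) (19,10) (69/4,12)]
5. Canonical ring: [(5,5) (52/3,5) (19,10) (69/4,12) (5,12)]

Clipped polygon: [(5,5) (52/3,5) (19,10) (69/4,12) (5,12)]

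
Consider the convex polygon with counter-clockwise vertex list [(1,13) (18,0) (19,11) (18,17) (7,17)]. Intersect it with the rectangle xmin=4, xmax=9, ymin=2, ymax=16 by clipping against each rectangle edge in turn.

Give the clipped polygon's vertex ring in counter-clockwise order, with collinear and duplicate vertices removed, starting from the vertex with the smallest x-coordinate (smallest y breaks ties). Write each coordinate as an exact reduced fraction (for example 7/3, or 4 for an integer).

1. After x ≥ 4: [(4,15) (4,182/17) (18,0) (19,11) (18,17) (7,17)]
2. After x ≤ 9: [(4,15) (4,182/17) (9,117/17) (9,17) (7,17)]
3. After y ≥ 2: [(4,15) (4,182/17) (9,117/17) (9,17) (7,17)]
4. After y ≤ 16: [(11/2,16) (4,15) (4,182/17) (9,117/17) (9,16)]
5. Canonical ring: [(4,182/17) (9,117/17) (9,16) (11/2,16) (4,15)]

Clipped polygon: [(4,182/17) (9,117/17) (9,16) (11/2,16) (4,15)]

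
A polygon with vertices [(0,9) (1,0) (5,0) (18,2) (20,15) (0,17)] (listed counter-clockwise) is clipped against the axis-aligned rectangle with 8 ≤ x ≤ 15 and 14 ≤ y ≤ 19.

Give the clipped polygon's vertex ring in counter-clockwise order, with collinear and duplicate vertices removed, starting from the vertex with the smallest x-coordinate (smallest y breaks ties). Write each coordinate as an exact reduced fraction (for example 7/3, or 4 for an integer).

1. After x ≥ 8: [(8,6/13) (18,2) (20,15) (8,81/5)]
2. After x ≤ 15: [(8,6/13) (15,20/13) (15,31/2) (8,81/5)]
3. After y ≥ 14: [(8,14) (15,14) (15,31/2) (8,81/5)]
4. After y ≤ 19: [(8,14) (15,14) (15,31/2) (8,81/5)]
5. Canonical ring: [(8,14) (15,14) (15,31/2) (8,81/5)]

Clipped polygon: [(8,14) (15,14) (15,31/2) (8,81/5)]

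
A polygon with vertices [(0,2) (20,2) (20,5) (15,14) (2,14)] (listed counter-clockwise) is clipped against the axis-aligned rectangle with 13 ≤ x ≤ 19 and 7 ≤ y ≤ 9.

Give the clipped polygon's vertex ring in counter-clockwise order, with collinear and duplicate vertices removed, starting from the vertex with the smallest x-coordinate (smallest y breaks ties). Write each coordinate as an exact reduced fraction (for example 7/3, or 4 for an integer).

Clipped polygon: [(13,7) (170/9,7) (160/9,9) (13,9)]

1. After x ≥ 13: [(13,2) (20,2) (20,5) (15,14) (13,14)]
2. After x ≤ 19: [(13,2) (19,2) (19,34/5) (15,14) (13,14)]
3. After y ≥ 7: [(13,7) (170/9,7) (15,14) (13,14)]
4. After y ≤ 9: [(13,9) (13,7) (170/9,7) (160/9,9)]
5. Canonical ring: [(13,7) (170/9,7) (160/9,9) (13,9)]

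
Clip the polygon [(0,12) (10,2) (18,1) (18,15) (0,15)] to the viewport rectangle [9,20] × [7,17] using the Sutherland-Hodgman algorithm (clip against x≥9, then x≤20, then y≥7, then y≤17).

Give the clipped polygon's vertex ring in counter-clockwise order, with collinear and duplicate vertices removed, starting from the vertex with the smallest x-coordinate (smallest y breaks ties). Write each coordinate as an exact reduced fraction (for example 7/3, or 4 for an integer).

1. After x ≥ 9: [(9,3) (10,2) (18,1) (18,15) (9,15)]
2. After x ≤ 20: [(9,3) (10,2) (18,1) (18,15) (9,15)]
3. After y ≥ 7: [(9,7) (18,7) (18,15) (9,15)]
4. After y ≤ 17: [(9,7) (18,7) (18,15) (9,15)]
5. Canonical ring: [(9,7) (18,7) (18,15) (9,15)]

Clipped polygon: [(9,7) (18,7) (18,15) (9,15)]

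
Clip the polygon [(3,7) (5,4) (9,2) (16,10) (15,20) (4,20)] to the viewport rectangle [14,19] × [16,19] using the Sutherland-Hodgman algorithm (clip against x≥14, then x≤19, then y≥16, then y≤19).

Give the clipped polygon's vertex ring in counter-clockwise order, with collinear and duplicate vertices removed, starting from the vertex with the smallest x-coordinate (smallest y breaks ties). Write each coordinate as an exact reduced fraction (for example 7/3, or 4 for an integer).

Clipped polygon: [(14,16) (77/5,16) (151/10,19) (14,19)]

1. After x ≥ 14: [(14,54/7) (16,10) (15,20) (14,20)]
2. After x ≤ 19: [(14,54/7) (16,10) (15,20) (14,20)]
3. After y ≥ 16: [(14,16) (77/5,16) (15,20) (14,20)]
4. After y ≤ 19: [(14,19) (14,16) (77/5,16) (151/10,19)]
5. Canonical ring: [(14,16) (77/5,16) (151/10,19) (14,19)]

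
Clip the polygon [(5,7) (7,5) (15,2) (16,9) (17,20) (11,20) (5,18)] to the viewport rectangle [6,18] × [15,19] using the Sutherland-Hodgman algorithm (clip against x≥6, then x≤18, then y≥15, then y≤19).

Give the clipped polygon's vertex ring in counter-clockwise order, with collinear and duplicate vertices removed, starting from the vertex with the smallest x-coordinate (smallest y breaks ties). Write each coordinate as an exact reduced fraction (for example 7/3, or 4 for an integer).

1. After x ≥ 6: [(6,6) (7,5) (15,2) (16,9) (17,20) (11,20) (6,55/3)]
2. After x ≤ 18: [(6,6) (7,5) (15,2) (16,9) (17,20) (11,20) (6,55/3)]
3. After y ≥ 15: [(6,15) (182/11,15) (17,20) (11,20) (6,55/3)]
4. After y ≤ 19: [(6,15) (182/11,15) (186/11,19) (8,19) (6,55/3)]
5. Canonical ring: [(6,15) (182/11,15) (186/11,19) (8,19) (6,55/3)]

Clipped polygon: [(6,15) (182/11,15) (186/11,19) (8,19) (6,55/3)]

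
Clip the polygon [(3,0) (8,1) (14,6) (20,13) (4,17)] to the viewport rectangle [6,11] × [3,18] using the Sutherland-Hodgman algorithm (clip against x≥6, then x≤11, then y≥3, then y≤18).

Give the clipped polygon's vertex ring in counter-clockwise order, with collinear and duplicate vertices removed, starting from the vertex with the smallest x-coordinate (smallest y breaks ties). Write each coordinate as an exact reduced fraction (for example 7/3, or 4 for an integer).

1. After x ≥ 6: [(6,3/5) (8,1) (14,6) (20,13) (6,33/2)]
2. After x ≤ 11: [(6,3/5) (8,1) (11,7/2) (11,61/4) (6,33/2)]
3. After y ≥ 3: [(6,3) (52/5,3) (11,7/2) (11,61/4) (6,33/2)]
4. After y ≤ 18: [(6,3) (52/5,3) (11,7/2) (11,61/4) (6,33/2)]
5. Canonical ring: [(6,3) (52/5,3) (11,7/2) (11,61/4) (6,33/2)]

Clipped polygon: [(6,3) (52/5,3) (11,7/2) (11,61/4) (6,33/2)]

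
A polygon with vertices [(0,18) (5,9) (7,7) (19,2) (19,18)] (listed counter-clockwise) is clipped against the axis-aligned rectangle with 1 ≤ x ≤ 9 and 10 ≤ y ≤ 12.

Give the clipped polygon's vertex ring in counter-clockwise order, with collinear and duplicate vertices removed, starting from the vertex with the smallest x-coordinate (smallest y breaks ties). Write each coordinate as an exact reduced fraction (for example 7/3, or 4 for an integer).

Clipped polygon: [(10/3,12) (40/9,10) (9,10) (9,12)]

1. After x ≥ 1: [(1,18) (1,81/5) (5,9) (7,7) (19,2) (19,18)]
2. After x ≤ 9: [(9,18) (1,18) (1,81/5) (5,9) (7,7) (9,37/6)]
3. After y ≥ 10: [(9,10) (9,18) (1,18) (1,81/5) (40/9,10)]
4. After y ≤ 12: [(9,10) (9,12) (10/3,12) (40/9,10)]
5. Canonical ring: [(10/3,12) (40/9,10) (9,10) (9,12)]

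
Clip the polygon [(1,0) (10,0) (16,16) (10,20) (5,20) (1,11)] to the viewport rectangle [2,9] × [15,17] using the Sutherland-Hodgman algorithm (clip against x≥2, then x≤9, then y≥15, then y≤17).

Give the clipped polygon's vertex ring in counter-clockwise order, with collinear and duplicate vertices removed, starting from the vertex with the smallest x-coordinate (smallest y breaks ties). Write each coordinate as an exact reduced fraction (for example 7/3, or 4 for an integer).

1. After x ≥ 2: [(2,0) (10,0) (16,16) (10,20) (5,20) (2,53/4)]
2. After x ≤ 9: [(2,0) (9,0) (9,20) (5,20) (2,53/4)]
3. After y ≥ 15: [(9,15) (9,20) (5,20) (25/9,15)]
4. After y ≤ 17: [(9,15) (9,17) (11/3,17) (25/9,15)]
5. Canonical ring: [(25/9,15) (9,15) (9,17) (11/3,17)]

Clipped polygon: [(25/9,15) (9,15) (9,17) (11/3,17)]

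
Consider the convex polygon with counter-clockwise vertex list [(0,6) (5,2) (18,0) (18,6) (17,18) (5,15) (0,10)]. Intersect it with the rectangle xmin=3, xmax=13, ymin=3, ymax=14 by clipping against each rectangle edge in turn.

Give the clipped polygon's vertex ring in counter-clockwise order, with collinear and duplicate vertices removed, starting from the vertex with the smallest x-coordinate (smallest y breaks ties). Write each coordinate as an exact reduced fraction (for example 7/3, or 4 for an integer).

Clipped polygon: [(3,18/5) (15/4,3) (13,3) (13,14) (4,14) (3,13)]

1. After x ≥ 3: [(3,18/5) (5,2) (18,0) (18,6) (17,18) (5,15) (3,13)]
2. After x ≤ 13: [(3,18/5) (5,2) (13,10/13) (13,17) (5,15) (3,13)]
3. After y ≥ 3: [(3,18/5) (15/4,3) (13,3) (13,17) (5,15) (3,13)]
4. After y ≤ 14: [(3,18/5) (15/4,3) (13,3) (13,14) (4,14) (3,13)]
5. Canonical ring: [(3,18/5) (15/4,3) (13,3) (13,14) (4,14) (3,13)]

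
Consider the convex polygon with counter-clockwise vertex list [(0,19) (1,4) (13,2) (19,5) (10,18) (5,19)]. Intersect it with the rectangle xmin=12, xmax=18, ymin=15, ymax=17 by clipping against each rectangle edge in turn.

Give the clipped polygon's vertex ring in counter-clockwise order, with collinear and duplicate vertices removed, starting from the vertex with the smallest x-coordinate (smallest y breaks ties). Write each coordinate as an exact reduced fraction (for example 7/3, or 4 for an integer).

1. After x ≥ 12: [(12,13/6) (13,2) (19,5) (12,136/9)]
2. After x ≤ 18: [(12,13/6) (13,2) (18,9/2) (18,58/9) (12,136/9)]
3. After y ≥ 15: [(12,15) (157/13,15) (12,136/9)]
4. After y ≤ 17: [(12,15) (157/13,15) (12,136/9)]
5. Canonical ring: [(12,15) (157/13,15) (12,136/9)]

Clipped polygon: [(12,15) (157/13,15) (12,136/9)]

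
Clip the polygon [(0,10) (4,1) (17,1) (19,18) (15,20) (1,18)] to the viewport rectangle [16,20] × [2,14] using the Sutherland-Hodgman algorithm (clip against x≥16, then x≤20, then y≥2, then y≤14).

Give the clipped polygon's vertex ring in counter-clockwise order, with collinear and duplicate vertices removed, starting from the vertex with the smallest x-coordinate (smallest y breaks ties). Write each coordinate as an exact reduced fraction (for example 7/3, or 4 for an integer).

Clipped polygon: [(16,2) (291/17,2) (315/17,14) (16,14)]

1. After x ≥ 16: [(16,1) (17,1) (19,18) (16,39/2)]
2. After x ≤ 20: [(16,1) (17,1) (19,18) (16,39/2)]
3. After y ≥ 2: [(16,2) (291/17,2) (19,18) (16,39/2)]
4. After y ≤ 14: [(16,14) (16,2) (291/17,2) (315/17,14)]
5. Canonical ring: [(16,2) (291/17,2) (315/17,14) (16,14)]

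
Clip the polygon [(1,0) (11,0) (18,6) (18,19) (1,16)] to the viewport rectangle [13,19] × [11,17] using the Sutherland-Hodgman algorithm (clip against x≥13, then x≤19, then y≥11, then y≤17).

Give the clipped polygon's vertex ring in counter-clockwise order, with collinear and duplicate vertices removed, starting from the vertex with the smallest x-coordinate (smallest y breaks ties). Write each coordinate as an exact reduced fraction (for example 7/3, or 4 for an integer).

Clipped polygon: [(13,11) (18,11) (18,17) (13,17)]

1. After x ≥ 13: [(13,12/7) (18,6) (18,19) (13,308/17)]
2. After x ≤ 19: [(13,12/7) (18,6) (18,19) (13,308/17)]
3. After y ≥ 11: [(13,11) (18,11) (18,19) (13,308/17)]
4. After y ≤ 17: [(13,17) (13,11) (18,11) (18,17)]
5. Canonical ring: [(13,11) (18,11) (18,17) (13,17)]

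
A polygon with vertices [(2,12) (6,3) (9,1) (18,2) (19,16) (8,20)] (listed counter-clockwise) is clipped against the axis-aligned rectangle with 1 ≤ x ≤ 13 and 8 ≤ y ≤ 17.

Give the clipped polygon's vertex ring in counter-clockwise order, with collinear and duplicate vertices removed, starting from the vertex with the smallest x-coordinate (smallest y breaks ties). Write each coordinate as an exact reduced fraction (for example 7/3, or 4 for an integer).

Clipped polygon: [(2,12) (34/9,8) (13,8) (13,17) (23/4,17)]

1. After x ≥ 1: [(2,12) (6,3) (9,1) (18,2) (19,16) (8,20)]
2. After x ≤ 13: [(2,12) (6,3) (9,1) (13,13/9) (13,200/11) (8,20)]
3. After y ≥ 8: [(2,12) (34/9,8) (13,8) (13,200/11) (8,20)]
4. After y ≤ 17: [(23/4,17) (2,12) (34/9,8) (13,8) (13,17)]
5. Canonical ring: [(2,12) (34/9,8) (13,8) (13,17) (23/4,17)]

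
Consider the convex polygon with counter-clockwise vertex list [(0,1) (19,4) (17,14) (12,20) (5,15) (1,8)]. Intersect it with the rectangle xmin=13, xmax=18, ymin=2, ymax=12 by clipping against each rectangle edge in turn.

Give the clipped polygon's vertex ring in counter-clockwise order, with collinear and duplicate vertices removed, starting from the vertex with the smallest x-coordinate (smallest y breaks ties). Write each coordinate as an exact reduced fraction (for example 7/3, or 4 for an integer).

1. After x ≥ 13: [(13,58/19) (19,4) (17,14) (13,94/5)]
2. After x ≤ 18: [(13,58/19) (18,73/19) (18,9) (17,14) (13,94/5)]
3. After y ≥ 2: [(13,58/19) (18,73/19) (18,9) (17,14) (13,94/5)]
4. After y ≤ 12: [(13,12) (13,58/19) (18,73/19) (18,9) (87/5,12)]
5. Canonical ring: [(13,58/19) (18,73/19) (18,9) (87/5,12) (13,12)]

Clipped polygon: [(13,58/19) (18,73/19) (18,9) (87/5,12) (13,12)]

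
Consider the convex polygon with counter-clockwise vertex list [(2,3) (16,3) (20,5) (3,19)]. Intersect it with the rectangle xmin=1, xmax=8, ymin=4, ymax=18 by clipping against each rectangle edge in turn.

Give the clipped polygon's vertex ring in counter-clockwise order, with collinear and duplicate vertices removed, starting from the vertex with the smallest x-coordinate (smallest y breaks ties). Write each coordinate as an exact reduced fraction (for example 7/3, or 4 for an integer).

1. After x ≥ 1: [(2,3) (16,3) (20,5) (3,19)]
2. After x ≤ 8: [(2,3) (8,3) (8,253/17) (3,19)]
3. After y ≥ 4: [(33/16,4) (8,4) (8,253/17) (3,19)]
4. After y ≤ 18: [(47/16,18) (33/16,4) (8,4) (8,253/17) (59/14,18)]
5. Canonical ring: [(33/16,4) (8,4) (8,253/17) (59/14,18) (47/16,18)]

Clipped polygon: [(33/16,4) (8,4) (8,253/17) (59/14,18) (47/16,18)]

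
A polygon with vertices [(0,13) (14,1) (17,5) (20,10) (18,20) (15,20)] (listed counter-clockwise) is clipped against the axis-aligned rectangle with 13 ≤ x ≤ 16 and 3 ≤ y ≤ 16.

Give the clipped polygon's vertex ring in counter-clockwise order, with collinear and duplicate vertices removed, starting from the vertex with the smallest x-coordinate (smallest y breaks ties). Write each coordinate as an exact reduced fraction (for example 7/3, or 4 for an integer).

1. After x ≥ 13: [(13,286/15) (13,13/7) (14,1) (17,5) (20,10) (18,20) (15,20)]
2. After x ≤ 16: [(13,286/15) (13,13/7) (14,1) (16,11/3) (16,20) (15,20)]
3. After y ≥ 3: [(13,286/15) (13,3) (31/2,3) (16,11/3) (16,20) (15,20)]
4. After y ≤ 16: [(13,16) (13,3) (31/2,3) (16,11/3) (16,16)]
5. Canonical ring: [(13,3) (31/2,3) (16,11/3) (16,16) (13,16)]

Clipped polygon: [(13,3) (31/2,3) (16,11/3) (16,16) (13,16)]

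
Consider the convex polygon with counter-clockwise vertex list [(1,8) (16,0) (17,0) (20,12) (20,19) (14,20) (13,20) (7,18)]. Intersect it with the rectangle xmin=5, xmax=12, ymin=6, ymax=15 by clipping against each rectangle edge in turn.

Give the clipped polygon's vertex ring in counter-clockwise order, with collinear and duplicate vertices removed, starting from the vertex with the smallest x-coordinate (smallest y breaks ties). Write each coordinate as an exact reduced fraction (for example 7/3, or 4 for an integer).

Clipped polygon: [(5,6) (12,6) (12,15) (26/5,15) (5,44/3)]

1. After x ≥ 5: [(5,44/3) (5,88/15) (16,0) (17,0) (20,12) (20,19) (14,20) (13,20) (7,18)]
2. After x ≤ 12: [(5,44/3) (5,88/15) (12,32/15) (12,59/3) (7,18)]
3. After y ≥ 6: [(5,44/3) (5,6) (12,6) (12,59/3) (7,18)]
4. After y ≤ 15: [(26/5,15) (5,44/3) (5,6) (12,6) (12,15)]
5. Canonical ring: [(5,6) (12,6) (12,15) (26/5,15) (5,44/3)]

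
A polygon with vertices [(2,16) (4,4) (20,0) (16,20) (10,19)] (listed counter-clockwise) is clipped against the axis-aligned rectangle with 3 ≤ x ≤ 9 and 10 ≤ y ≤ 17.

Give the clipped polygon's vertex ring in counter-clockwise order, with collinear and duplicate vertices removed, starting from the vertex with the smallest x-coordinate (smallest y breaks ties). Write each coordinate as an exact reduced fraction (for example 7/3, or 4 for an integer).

Clipped polygon: [(3,10) (9,10) (9,17) (14/3,17) (3,131/8)]

1. After x ≥ 3: [(3,131/8) (3,10) (4,4) (20,0) (16,20) (10,19)]
2. After x ≤ 9: [(9,149/8) (3,131/8) (3,10) (4,4) (9,11/4)]
3. After y ≥ 10: [(9,10) (9,149/8) (3,131/8) (3,10) (3,10)]
4. After y ≤ 17: [(9,10) (9,17) (14/3,17) (3,131/8) (3,10) (3,10)]
5. Canonical ring: [(3,10) (9,10) (9,17) (14/3,17) (3,131/8)]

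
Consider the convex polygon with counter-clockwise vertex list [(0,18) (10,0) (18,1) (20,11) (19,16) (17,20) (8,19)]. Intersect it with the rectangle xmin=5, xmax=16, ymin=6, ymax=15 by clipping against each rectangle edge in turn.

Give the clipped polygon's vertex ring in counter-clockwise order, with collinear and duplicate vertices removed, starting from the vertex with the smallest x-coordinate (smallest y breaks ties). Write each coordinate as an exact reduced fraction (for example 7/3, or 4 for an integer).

1. After x ≥ 5: [(5,149/8) (5,9) (10,0) (18,1) (20,11) (19,16) (17,20) (8,19)]
2. After x ≤ 16: [(5,149/8) (5,9) (10,0) (16,3/4) (16,179/9) (8,19)]
3. After y ≥ 6: [(5,149/8) (5,9) (20/3,6) (16,6) (16,179/9) (8,19)]
4. After y ≤ 15: [(5,15) (5,9) (20/3,6) (16,6) (16,15)]
5. Canonical ring: [(5,9) (20/3,6) (16,6) (16,15) (5,15)]

Clipped polygon: [(5,9) (20/3,6) (16,6) (16,15) (5,15)]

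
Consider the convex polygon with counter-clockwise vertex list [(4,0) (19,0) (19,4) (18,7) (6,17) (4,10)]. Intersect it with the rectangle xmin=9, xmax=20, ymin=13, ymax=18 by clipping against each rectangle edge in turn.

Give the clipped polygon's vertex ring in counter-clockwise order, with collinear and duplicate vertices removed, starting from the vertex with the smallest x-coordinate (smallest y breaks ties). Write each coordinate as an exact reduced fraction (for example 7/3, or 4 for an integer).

1. After x ≥ 9: [(9,0) (19,0) (19,4) (18,7) (9,29/2)]
2. After x ≤ 20: [(9,0) (19,0) (19,4) (18,7) (9,29/2)]
3. After y ≥ 13: [(9,13) (54/5,13) (9,29/2)]
4. After y ≤ 18: [(9,13) (54/5,13) (9,29/2)]
5. Canonical ring: [(9,13) (54/5,13) (9,29/2)]

Clipped polygon: [(9,13) (54/5,13) (9,29/2)]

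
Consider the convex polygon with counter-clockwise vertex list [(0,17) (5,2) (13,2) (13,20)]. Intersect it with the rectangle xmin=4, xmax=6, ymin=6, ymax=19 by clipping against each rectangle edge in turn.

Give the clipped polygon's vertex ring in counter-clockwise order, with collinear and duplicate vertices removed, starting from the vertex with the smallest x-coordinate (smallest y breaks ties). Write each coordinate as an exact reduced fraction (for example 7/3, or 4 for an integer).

1. After x ≥ 4: [(4,233/13) (4,5) (5,2) (13,2) (13,20)]
2. After x ≤ 6: [(6,239/13) (4,233/13) (4,5) (5,2) (6,2)]
3. After y ≥ 6: [(6,6) (6,239/13) (4,233/13) (4,6)]
4. After y ≤ 19: [(6,6) (6,239/13) (4,233/13) (4,6)]
5. Canonical ring: [(4,6) (6,6) (6,239/13) (4,233/13)]

Clipped polygon: [(4,6) (6,6) (6,239/13) (4,233/13)]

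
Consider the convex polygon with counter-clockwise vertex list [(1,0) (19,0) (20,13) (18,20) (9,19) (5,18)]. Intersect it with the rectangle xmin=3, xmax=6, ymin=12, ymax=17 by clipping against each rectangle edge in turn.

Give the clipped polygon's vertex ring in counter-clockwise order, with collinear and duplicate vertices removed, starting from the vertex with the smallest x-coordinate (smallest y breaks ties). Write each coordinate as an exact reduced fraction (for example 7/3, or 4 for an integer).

Clipped polygon: [(11/3,12) (6,12) (6,17) (43/9,17)]

1. After x ≥ 3: [(3,9) (3,0) (19,0) (20,13) (18,20) (9,19) (5,18)]
2. After x ≤ 6: [(3,9) (3,0) (6,0) (6,73/4) (5,18)]
3. After y ≥ 12: [(11/3,12) (6,12) (6,73/4) (5,18)]
4. After y ≤ 17: [(43/9,17) (11/3,12) (6,12) (6,17)]
5. Canonical ring: [(11/3,12) (6,12) (6,17) (43/9,17)]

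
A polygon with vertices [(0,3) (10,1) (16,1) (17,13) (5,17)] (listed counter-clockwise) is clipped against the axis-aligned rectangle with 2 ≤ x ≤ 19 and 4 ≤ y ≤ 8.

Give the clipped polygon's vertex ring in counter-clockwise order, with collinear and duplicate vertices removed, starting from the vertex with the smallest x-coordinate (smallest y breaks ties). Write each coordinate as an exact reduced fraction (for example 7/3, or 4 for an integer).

1. After x ≥ 2: [(2,43/5) (2,13/5) (10,1) (16,1) (17,13) (5,17)]
2. After x ≤ 19: [(2,43/5) (2,13/5) (10,1) (16,1) (17,13) (5,17)]
3. After y ≥ 4: [(2,43/5) (2,4) (65/4,4) (17,13) (5,17)]
4. After y ≤ 8: [(2,8) (2,4) (65/4,4) (199/12,8)]
5. Canonical ring: [(2,4) (65/4,4) (199/12,8) (2,8)]

Clipped polygon: [(2,4) (65/4,4) (199/12,8) (2,8)]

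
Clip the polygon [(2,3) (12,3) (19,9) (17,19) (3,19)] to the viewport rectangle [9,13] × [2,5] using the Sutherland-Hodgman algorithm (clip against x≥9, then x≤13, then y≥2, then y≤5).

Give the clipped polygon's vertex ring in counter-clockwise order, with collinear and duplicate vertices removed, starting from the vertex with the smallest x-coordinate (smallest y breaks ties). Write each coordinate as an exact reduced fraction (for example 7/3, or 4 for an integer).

Clipped polygon: [(9,3) (12,3) (13,27/7) (13,5) (9,5)]

1. After x ≥ 9: [(9,3) (12,3) (19,9) (17,19) (9,19)]
2. After x ≤ 13: [(9,3) (12,3) (13,27/7) (13,19) (9,19)]
3. After y ≥ 2: [(9,3) (12,3) (13,27/7) (13,19) (9,19)]
4. After y ≤ 5: [(9,5) (9,3) (12,3) (13,27/7) (13,5)]
5. Canonical ring: [(9,3) (12,3) (13,27/7) (13,5) (9,5)]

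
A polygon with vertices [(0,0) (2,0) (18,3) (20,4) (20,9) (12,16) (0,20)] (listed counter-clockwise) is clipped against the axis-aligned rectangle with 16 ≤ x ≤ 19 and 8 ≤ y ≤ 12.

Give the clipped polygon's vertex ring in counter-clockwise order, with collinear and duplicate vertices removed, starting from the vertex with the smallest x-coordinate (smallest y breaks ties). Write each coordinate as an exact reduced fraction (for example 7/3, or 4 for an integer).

1. After x ≥ 16: [(16,21/8) (18,3) (20,4) (20,9) (16,25/2)]
2. After x ≤ 19: [(16,21/8) (18,3) (19,7/2) (19,79/8) (16,25/2)]
3. After y ≥ 8: [(16,8) (19,8) (19,79/8) (16,25/2)]
4. After y ≤ 12: [(16,12) (16,8) (19,8) (19,79/8) (116/7,12)]
5. Canonical ring: [(16,8) (19,8) (19,79/8) (116/7,12) (16,12)]

Clipped polygon: [(16,8) (19,8) (19,79/8) (116/7,12) (16,12)]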